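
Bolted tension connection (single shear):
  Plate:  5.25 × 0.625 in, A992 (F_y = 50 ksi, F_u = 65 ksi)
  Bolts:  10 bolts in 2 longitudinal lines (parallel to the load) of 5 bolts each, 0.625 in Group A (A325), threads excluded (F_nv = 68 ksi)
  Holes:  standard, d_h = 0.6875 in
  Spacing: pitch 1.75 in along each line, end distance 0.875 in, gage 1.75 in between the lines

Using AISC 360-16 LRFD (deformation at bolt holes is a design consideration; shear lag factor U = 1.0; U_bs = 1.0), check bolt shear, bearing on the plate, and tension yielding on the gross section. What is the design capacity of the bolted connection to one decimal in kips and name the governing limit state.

147.7 kips (gross-section yield governs)

Bolt shear: A_b = π(0.625)²/4 = 0.3068 in². φR_n = 0.75 × 68 × 0.3068 × 10 × 1 = 156.5 kips.
Bearing (0.625 in plate, F_u = 65 ksi): end bolts L_c = 0.875 − 0.6875/2 = 0.53125, R_n = min(1.2×0.53125×0.625×65, 2.4×0.625×0.625×65) = 25.898 kips/bolt; interior L_c = 1.75 − 0.6875 = 1.0625, R_n = 51.797 kips/bolt. φR_n = 0.75 × (2×25.898 + 8×51.797) = 349.6 kips.
Tension yield (gross): A_g = 5.25×0.625 = 3.2813 in². φR_n = 0.90 × 50 × 3.2813 = 147.7 kips.
Governing: min(156.5, 349.6, 147.7) = 147.7 kips → gross-section yield.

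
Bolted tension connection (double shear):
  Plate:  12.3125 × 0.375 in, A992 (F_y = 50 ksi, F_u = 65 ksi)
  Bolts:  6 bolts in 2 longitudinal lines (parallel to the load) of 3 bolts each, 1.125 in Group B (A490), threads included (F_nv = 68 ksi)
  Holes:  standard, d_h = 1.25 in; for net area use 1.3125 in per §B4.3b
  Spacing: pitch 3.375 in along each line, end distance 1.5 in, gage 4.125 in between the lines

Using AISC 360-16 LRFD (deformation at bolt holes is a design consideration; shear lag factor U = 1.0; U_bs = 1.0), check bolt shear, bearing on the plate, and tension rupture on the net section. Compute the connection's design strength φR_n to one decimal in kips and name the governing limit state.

Bolt shear: A_b = π(1.125)²/4 = 0.99402 in². φR_n = 0.75 × 68 × 0.99402 × 6 × 2 = 608.3 kips.
Bearing (0.375 in plate, F_u = 65 ksi): end bolts L_c = 1.5 − 1.25/2 = 0.875, R_n = min(1.2×0.875×0.375×65, 2.4×1.125×0.375×65) = 25.594 kips/bolt; interior L_c = 3.375 − 1.25 = 2.125, R_n = 62.156 kips/bolt. φR_n = 0.75 × (2×25.594 + 4×62.156) = 224.9 kips.
Tension rupture (net): A_n = (12.3125 − 2×1.3125)×0.375 = 3.6328 in² (U = 1.0, A_e = A_n). φR_n = 0.75 × 65 × 3.6328 = 177.1 kips.
Governing: min(608.3, 224.9, 177.1) = 177.1 kips → net-section rupture.

177.1 kips (net-section rupture governs)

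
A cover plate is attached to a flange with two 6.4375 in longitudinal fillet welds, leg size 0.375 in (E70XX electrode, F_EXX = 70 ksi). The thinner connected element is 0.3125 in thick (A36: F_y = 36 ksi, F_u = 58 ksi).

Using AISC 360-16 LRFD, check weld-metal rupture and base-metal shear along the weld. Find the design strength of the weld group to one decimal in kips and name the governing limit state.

86.9 kips (base-metal shear governs)

Weld metal: throat = 0.707×0.375 = 0.26513 in, L = 2×6.4375 = 12.875 in. φR_n = 0.75 × 0.6 × 70 × 0.26513 × 12.875 = 107.5 kips.
Base metal shear (0.3125 in plate): yield φR_n = 1.0×0.6×36×0.3125×12.875 = 86.9 kips; rupture φR_n = 0.75×0.6×58×0.3125×12.875 = 105.0 kips; take 86.9 kips (yield).
Governing: min(107.5, 86.9) = 86.9 kips → base-metal shear.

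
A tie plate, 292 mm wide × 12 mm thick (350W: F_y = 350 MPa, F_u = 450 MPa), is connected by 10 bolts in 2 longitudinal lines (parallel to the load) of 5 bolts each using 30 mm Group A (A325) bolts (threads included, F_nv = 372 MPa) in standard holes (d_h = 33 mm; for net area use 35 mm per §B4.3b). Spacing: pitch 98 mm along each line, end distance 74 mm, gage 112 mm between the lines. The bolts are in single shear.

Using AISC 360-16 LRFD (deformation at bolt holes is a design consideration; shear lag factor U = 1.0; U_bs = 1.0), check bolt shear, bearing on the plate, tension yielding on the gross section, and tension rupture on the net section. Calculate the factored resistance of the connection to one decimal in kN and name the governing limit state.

899.1 kN (net-section rupture governs)

Bolt shear: A_b = π(30)²/4 = 706.86 mm². φR_n = 0.75 × 372 × 706.86 × 10 × 1 = 1972.1 kN.
Bearing (12 mm plate, F_u = 450 MPa): end bolts L_c = 74 − 33/2 = 57.5, R_n = min(1.2×57.5×12×450, 2.4×30×12×450) = 372.6 kN/bolt; interior L_c = 98 − 33 = 65, R_n = 388.8 kN/bolt. φR_n = 0.75 × (2×372.6 + 8×388.8) = 2891.7 kN.
Tension yield (gross): A_g = 292×12 = 3504 mm². φR_n = 0.90 × 350 × 3504 = 1103.8 kN.
Tension rupture (net): A_n = (292 − 2×35)×12 = 2664 mm² (U = 1.0, A_e = A_n). φR_n = 0.75 × 450 × 2664 = 899.1 kN.
Governing: min(1972.1, 2891.7, 1103.8, 899.1) = 899.1 kN → net-section rupture.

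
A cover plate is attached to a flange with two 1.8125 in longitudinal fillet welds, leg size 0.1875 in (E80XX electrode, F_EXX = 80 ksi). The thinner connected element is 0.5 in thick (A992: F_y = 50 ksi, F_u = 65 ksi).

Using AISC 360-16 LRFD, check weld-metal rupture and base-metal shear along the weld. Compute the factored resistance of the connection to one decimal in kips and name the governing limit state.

17.3 kips (weld metal governs)

Weld metal: throat = 0.707×0.1875 = 0.13256 in, L = 2×1.8125 = 3.625 in. φR_n = 0.75 × 0.6 × 80 × 0.13256 × 3.625 = 17.3 kips.
Base metal shear (0.5 in plate): yield φR_n = 1.0×0.6×50×0.5×3.625 = 54.4 kips; rupture φR_n = 0.75×0.6×65×0.5×3.625 = 53.0 kips; take 53.0 kips (rupture).
Governing: min(17.3, 53.0) = 17.3 kips → weld metal.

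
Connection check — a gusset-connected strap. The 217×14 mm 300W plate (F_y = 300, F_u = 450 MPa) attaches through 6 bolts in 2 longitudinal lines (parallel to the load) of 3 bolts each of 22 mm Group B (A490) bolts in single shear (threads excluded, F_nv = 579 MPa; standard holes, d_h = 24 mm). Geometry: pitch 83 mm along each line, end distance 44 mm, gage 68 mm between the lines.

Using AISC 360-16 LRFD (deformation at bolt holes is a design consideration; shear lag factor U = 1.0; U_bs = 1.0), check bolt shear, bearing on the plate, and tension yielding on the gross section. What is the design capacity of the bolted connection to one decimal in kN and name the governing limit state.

Bolt shear: A_b = π(22)²/4 = 380.13 mm². φR_n = 0.75 × 579 × 380.13 × 6 × 1 = 990.4 kN.
Bearing (14 mm plate, F_u = 450 MPa): end bolts L_c = 44 − 24/2 = 32, R_n = min(1.2×32×14×450, 2.4×22×14×450) = 241.92 kN/bolt; interior L_c = 83 − 24 = 59, R_n = 332.64 kN/bolt. φR_n = 0.75 × (2×241.92 + 4×332.64) = 1360.8 kN.
Tension yield (gross): A_g = 217×14 = 3038 mm². φR_n = 0.90 × 300 × 3038 = 820.3 kN.
Governing: min(990.4, 1360.8, 820.3) = 820.3 kN → gross-section yield.

820.3 kN (gross-section yield governs)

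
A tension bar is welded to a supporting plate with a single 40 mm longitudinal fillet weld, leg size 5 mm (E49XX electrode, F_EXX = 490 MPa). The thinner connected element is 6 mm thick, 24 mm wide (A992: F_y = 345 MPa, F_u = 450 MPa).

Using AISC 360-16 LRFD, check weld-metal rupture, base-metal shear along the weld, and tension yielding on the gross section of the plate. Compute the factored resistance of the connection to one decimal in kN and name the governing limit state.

Weld metal: throat = 0.707×5 = 3.535 mm, L = 40 mm. φR_n = 0.75 × 0.6 × 490 × 3.535 × 40 = 31.2 kN.
Base metal shear (6 mm plate): yield φR_n = 1.0×0.6×345×6×40 = 49.7 kN; rupture φR_n = 0.75×0.6×450×6×40 = 48.6 kN; take 48.6 kN (rupture).
Tension yield (gross): A_g = 24×6 = 144 mm². φR_n = 0.90 × 345 × 144 = 44.7 kN.
Governing: min(31.2, 48.6, 44.7) = 31.2 kN → weld metal.

31.2 kN (weld metal governs)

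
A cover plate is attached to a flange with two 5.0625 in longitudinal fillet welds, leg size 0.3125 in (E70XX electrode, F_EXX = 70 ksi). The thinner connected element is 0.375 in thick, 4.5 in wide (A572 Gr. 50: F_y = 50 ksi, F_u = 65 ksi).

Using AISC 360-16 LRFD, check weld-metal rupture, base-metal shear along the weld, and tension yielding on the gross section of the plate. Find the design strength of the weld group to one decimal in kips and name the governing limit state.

70.5 kips (weld metal governs)

Weld metal: throat = 0.707×0.3125 = 0.22094 in, L = 2×5.0625 = 10.125 in. φR_n = 0.75 × 0.6 × 70 × 0.22094 × 10.125 = 70.5 kips.
Base metal shear (0.375 in plate): yield φR_n = 1.0×0.6×50×0.375×10.125 = 113.9 kips; rupture φR_n = 0.75×0.6×65×0.375×10.125 = 111.1 kips; take 111.1 kips (rupture).
Tension yield (gross): A_g = 4.5×0.375 = 1.6875 in². φR_n = 0.90 × 50 × 1.6875 = 75.9 kips.
Governing: min(70.5, 111.1, 75.9) = 70.5 kips → weld metal.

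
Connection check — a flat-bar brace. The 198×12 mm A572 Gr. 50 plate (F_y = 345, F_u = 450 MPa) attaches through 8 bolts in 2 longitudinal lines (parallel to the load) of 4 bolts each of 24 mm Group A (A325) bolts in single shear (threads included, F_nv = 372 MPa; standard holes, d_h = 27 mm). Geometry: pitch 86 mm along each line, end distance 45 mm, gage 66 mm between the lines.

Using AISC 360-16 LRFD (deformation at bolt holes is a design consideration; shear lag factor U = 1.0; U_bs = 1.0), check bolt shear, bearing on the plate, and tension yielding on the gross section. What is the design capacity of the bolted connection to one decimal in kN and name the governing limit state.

Bolt shear: A_b = π(24)²/4 = 452.39 mm². φR_n = 0.75 × 372 × 452.39 × 8 × 1 = 1009.7 kN.
Bearing (12 mm plate, F_u = 450 MPa): end bolts L_c = 45 − 27/2 = 31.5, R_n = min(1.2×31.5×12×450, 2.4×24×12×450) = 204.12 kN/bolt; interior L_c = 86 − 27 = 59, R_n = 311.04 kN/bolt. φR_n = 0.75 × (2×204.12 + 6×311.04) = 1705.9 kN.
Tension yield (gross): A_g = 198×12 = 2376 mm². φR_n = 0.90 × 345 × 2376 = 737.7 kN.
Governing: min(1009.7, 1705.9, 737.7) = 737.7 kN → gross-section yield.

737.7 kN (gross-section yield governs)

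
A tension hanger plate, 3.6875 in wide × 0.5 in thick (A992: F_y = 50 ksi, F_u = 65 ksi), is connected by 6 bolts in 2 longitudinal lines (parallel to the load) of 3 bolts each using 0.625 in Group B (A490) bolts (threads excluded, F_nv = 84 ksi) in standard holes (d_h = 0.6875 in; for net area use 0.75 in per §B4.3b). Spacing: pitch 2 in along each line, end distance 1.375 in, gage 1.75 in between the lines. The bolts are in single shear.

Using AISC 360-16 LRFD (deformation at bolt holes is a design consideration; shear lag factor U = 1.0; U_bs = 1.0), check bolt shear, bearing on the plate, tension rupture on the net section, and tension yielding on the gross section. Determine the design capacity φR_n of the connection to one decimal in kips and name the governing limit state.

Bolt shear: A_b = π(0.625)²/4 = 0.3068 in². φR_n = 0.75 × 84 × 0.3068 × 6 × 1 = 116.0 kips.
Bearing (0.5 in plate, F_u = 65 ksi): end bolts L_c = 1.375 − 0.6875/2 = 1.03125, R_n = min(1.2×1.03125×0.5×65, 2.4×0.625×0.5×65) = 40.219 kips/bolt; interior L_c = 2 − 0.6875 = 1.3125, R_n = 48.75 kips/bolt. φR_n = 0.75 × (2×40.219 + 4×48.75) = 206.6 kips.
Tension rupture (net): A_n = (3.6875 − 2×0.75)×0.5 = 1.0938 in² (U = 1.0, A_e = A_n). φR_n = 0.75 × 65 × 1.0938 = 53.3 kips.
Tension yield (gross): A_g = 3.6875×0.5 = 1.8438 in². φR_n = 0.90 × 50 × 1.8438 = 83.0 kips.
Governing: min(116.0, 206.6, 53.3, 83.0) = 53.3 kips → net-section rupture.

53.3 kips (net-section rupture governs)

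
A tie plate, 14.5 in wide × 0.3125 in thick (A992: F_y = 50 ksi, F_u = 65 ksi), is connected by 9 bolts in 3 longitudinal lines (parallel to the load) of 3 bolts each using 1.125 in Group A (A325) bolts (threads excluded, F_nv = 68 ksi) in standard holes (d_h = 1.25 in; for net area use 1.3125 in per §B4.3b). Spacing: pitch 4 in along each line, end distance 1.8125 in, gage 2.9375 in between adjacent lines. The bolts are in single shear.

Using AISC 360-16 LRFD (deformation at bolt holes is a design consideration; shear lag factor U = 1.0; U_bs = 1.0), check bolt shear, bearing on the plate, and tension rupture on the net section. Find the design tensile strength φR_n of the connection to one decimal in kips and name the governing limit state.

160.9 kips (net-section rupture governs)

Bolt shear: A_b = π(1.125)²/4 = 0.99402 in². φR_n = 0.75 × 68 × 0.99402 × 9 × 1 = 456.3 kips.
Bearing (0.3125 in plate, F_u = 65 ksi): end bolts L_c = 1.8125 − 1.25/2 = 1.1875, R_n = min(1.2×1.1875×0.3125×65, 2.4×1.125×0.3125×65) = 28.945 kips/bolt; interior L_c = 4 − 1.25 = 2.75, R_n = 54.844 kips/bolt. φR_n = 0.75 × (3×28.945 + 6×54.844) = 311.9 kips.
Tension rupture (net): A_n = (14.5 − 3×1.3125)×0.3125 = 3.3008 in² (U = 1.0, A_e = A_n). φR_n = 0.75 × 65 × 3.3008 = 160.9 kips.
Governing: min(456.3, 311.9, 160.9) = 160.9 kips → net-section rupture.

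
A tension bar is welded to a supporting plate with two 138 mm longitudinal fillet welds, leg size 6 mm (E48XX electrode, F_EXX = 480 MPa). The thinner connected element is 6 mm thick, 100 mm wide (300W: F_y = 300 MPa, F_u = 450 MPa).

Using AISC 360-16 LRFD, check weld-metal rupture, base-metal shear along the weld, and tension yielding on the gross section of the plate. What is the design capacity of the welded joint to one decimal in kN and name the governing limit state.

Weld metal: throat = 0.707×6 = 4.242 mm, L = 2×138 = 276 mm. φR_n = 0.75 × 0.6 × 480 × 4.242 × 276 = 252.9 kN.
Base metal shear (6 mm plate): yield φR_n = 1.0×0.6×300×6×276 = 298.1 kN; rupture φR_n = 0.75×0.6×450×6×276 = 335.3 kN; take 298.1 kN (yield).
Tension yield (gross): A_g = 100×6 = 600 mm². φR_n = 0.90 × 300 × 600 = 162.0 kN.
Governing: min(252.9, 298.1, 162.0) = 162.0 kN → gross-section yield.

162.0 kN (gross-section yield governs)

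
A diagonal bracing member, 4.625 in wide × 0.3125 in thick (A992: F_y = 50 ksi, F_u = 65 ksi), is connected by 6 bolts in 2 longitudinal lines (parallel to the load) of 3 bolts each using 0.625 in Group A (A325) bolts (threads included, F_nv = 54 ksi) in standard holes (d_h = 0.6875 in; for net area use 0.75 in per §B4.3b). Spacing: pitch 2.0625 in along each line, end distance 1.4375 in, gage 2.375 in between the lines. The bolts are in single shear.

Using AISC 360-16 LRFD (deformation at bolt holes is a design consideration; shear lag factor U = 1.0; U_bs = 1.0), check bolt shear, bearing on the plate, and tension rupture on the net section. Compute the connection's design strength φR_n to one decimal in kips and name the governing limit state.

47.6 kips (net-section rupture governs)

Bolt shear: A_b = π(0.625)²/4 = 0.3068 in². φR_n = 0.75 × 54 × 0.3068 × 6 × 1 = 74.6 kips.
Bearing (0.3125 in plate, F_u = 65 ksi): end bolts L_c = 1.4375 − 0.6875/2 = 1.09375, R_n = min(1.2×1.09375×0.3125×65, 2.4×0.625×0.3125×65) = 26.66 kips/bolt; interior L_c = 2.0625 − 0.6875 = 1.375, R_n = 30.469 kips/bolt. φR_n = 0.75 × (2×26.66 + 4×30.469) = 131.4 kips.
Tension rupture (net): A_n = (4.625 − 2×0.75)×0.3125 = 0.97656 in² (U = 1.0, A_e = A_n). φR_n = 0.75 × 65 × 0.97656 = 47.6 kips.
Governing: min(74.6, 131.4, 47.6) = 47.6 kips → net-section rupture.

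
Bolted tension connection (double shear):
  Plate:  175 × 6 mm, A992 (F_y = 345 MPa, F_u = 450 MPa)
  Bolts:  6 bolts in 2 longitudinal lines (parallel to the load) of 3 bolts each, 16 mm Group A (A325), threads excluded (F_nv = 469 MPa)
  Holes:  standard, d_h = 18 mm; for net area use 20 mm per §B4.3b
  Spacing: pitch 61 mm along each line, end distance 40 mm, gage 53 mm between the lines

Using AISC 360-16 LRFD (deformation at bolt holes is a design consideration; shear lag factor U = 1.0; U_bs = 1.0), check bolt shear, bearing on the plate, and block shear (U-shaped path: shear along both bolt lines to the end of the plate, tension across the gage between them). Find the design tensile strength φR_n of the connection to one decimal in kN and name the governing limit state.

339.0 kN (block shear governs)

Bolt shear: A_b = π(16)²/4 = 201.06 mm². φR_n = 0.75 × 469 × 201.06 × 6 × 2 = 848.7 kN.
Bearing (6 mm plate, F_u = 450 MPa): end bolts L_c = 40 − 18/2 = 31, R_n = min(1.2×31×6×450, 2.4×16×6×450) = 100.44 kN/bolt; interior L_c = 61 − 18 = 43, R_n = 103.68 kN/bolt. φR_n = 0.75 × (2×100.44 + 4×103.68) = 461.7 kN.
Block shear: shear path 2×[40+2×61] = 2×162 mm, A_gv = 1944, A_nv = 2×(162 − 2.5×20)×6 = 1344 mm²; tension across gage: (53 − 1×20)×6 = 198 mm². R_n = min(0.6×450×1344, 0.6×345×1944) + 1.0×450×198 = min(362.88, 402.41) + 89.1 = 451.98 kN. φR_n = 0.75 × 451.98 = 339.0 kN.
Governing: min(848.7, 461.7, 339.0) = 339.0 kN → block shear.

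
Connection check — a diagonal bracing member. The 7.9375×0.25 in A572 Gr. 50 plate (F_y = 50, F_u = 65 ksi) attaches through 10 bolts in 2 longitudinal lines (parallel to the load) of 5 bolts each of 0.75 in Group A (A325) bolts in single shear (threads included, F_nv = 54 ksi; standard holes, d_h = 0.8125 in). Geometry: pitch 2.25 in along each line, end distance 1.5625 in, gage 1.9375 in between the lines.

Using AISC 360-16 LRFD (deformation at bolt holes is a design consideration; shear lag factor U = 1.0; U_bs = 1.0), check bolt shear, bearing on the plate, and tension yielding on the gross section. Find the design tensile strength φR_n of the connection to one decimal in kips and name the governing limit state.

89.3 kips (gross-section yield governs)

Bolt shear: A_b = π(0.75)²/4 = 0.44179 in². φR_n = 0.75 × 54 × 0.44179 × 10 × 1 = 178.9 kips.
Bearing (0.25 in plate, F_u = 65 ksi): end bolts L_c = 1.5625 − 0.8125/2 = 1.15625, R_n = min(1.2×1.15625×0.25×65, 2.4×0.75×0.25×65) = 22.547 kips/bolt; interior L_c = 2.25 − 0.8125 = 1.4375, R_n = 28.031 kips/bolt. φR_n = 0.75 × (2×22.547 + 8×28.031) = 202.0 kips.
Tension yield (gross): A_g = 7.9375×0.25 = 1.9844 in². φR_n = 0.90 × 50 × 1.9844 = 89.3 kips.
Governing: min(178.9, 202.0, 89.3) = 89.3 kips → gross-section yield.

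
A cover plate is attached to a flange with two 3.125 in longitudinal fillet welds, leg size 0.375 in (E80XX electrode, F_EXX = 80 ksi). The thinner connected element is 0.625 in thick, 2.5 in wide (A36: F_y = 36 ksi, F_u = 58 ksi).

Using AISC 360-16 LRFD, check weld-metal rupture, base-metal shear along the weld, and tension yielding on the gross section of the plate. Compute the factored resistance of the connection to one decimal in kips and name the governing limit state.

50.6 kips (gross-section yield governs)

Weld metal: throat = 0.707×0.375 = 0.26513 in, L = 2×3.125 = 6.25 in. φR_n = 0.75 × 0.6 × 80 × 0.26513 × 6.25 = 59.7 kips.
Base metal shear (0.625 in plate): yield φR_n = 1.0×0.6×36×0.625×6.25 = 84.4 kips; rupture φR_n = 0.75×0.6×58×0.625×6.25 = 102.0 kips; take 84.4 kips (yield).
Tension yield (gross): A_g = 2.5×0.625 = 1.5625 in². φR_n = 0.90 × 36 × 1.5625 = 50.6 kips.
Governing: min(59.7, 84.4, 50.6) = 50.6 kips → gross-section yield.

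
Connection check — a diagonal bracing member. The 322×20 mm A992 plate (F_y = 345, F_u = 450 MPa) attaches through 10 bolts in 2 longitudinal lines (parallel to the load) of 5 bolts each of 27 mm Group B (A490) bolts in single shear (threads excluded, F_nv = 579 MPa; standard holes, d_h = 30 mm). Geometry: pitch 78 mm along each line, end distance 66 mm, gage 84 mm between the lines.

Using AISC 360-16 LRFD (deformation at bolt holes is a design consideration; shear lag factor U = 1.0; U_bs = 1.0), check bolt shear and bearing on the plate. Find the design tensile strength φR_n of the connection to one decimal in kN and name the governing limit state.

2486.3 kN (bolt shear governs)

Bolt shear: A_b = π(27)²/4 = 572.56 mm². φR_n = 0.75 × 579 × 572.56 × 10 × 1 = 2486.3 kN.
Bearing (20 mm plate, F_u = 450 MPa): end bolts L_c = 66 − 30/2 = 51, R_n = min(1.2×51×20×450, 2.4×27×20×450) = 550.8 kN/bolt; interior L_c = 78 − 30 = 48, R_n = 518.4 kN/bolt. φR_n = 0.75 × (2×550.8 + 8×518.4) = 3936.6 kN.
Governing: min(2486.3, 3936.6) = 2486.3 kN → bolt shear.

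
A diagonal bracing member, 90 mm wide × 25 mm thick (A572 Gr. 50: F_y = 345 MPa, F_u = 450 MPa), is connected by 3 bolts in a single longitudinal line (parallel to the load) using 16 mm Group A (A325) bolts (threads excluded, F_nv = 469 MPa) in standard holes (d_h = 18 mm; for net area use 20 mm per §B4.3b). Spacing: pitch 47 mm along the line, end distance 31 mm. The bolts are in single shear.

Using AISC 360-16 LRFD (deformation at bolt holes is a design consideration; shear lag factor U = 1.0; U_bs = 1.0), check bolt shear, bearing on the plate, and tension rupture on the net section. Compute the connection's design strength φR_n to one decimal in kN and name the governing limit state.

Bolt shear: A_b = π(16)²/4 = 201.06 mm². φR_n = 0.75 × 469 × 201.06 × 3 × 1 = 212.2 kN.
Bearing (25 mm plate, F_u = 450 MPa): end bolts L_c = 31 − 18/2 = 22, R_n = min(1.2×22×25×450, 2.4×16×25×450) = 297 kN/bolt; interior L_c = 47 − 18 = 29, R_n = 391.5 kN/bolt. φR_n = 0.75 × (1×297 + 2×391.5) = 810.0 kN.
Tension rupture (net): A_n = (90 − 1×20)×25 = 1750 mm² (U = 1.0, A_e = A_n). φR_n = 0.75 × 450 × 1750 = 590.6 kN.
Governing: min(212.2, 810.0, 590.6) = 212.2 kN → bolt shear.

212.2 kN (bolt shear governs)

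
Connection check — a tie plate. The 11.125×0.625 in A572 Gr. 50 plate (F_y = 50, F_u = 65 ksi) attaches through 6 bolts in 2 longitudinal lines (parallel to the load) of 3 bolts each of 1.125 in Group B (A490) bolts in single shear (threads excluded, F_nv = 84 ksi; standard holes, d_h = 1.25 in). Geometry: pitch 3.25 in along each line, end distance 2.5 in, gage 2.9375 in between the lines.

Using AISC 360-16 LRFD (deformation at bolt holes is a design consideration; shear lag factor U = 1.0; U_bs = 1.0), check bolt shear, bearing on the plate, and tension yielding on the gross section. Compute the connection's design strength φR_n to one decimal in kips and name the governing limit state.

Bolt shear: A_b = π(1.125)²/4 = 0.99402 in². φR_n = 0.75 × 84 × 0.99402 × 6 × 1 = 375.7 kips.
Bearing (0.625 in plate, F_u = 65 ksi): end bolts L_c = 2.5 − 1.25/2 = 1.875, R_n = min(1.2×1.875×0.625×65, 2.4×1.125×0.625×65) = 91.406 kips/bolt; interior L_c = 3.25 − 1.25 = 2, R_n = 97.5 kips/bolt. φR_n = 0.75 × (2×91.406 + 4×97.5) = 429.6 kips.
Tension yield (gross): A_g = 11.125×0.625 = 6.9531 in². φR_n = 0.90 × 50 × 6.9531 = 312.9 kips.
Governing: min(375.7, 429.6, 312.9) = 312.9 kips → gross-section yield.

312.9 kips (gross-section yield governs)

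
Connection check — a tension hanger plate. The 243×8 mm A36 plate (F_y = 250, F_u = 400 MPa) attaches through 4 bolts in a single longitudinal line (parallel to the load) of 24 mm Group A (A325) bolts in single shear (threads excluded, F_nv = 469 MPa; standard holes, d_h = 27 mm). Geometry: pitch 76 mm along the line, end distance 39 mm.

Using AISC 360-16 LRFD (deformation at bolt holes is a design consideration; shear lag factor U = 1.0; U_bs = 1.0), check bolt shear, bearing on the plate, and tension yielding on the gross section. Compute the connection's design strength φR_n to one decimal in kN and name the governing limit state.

Bolt shear: A_b = π(24)²/4 = 452.39 mm². φR_n = 0.75 × 469 × 452.39 × 4 × 1 = 636.5 kN.
Bearing (8 mm plate, F_u = 400 MPa): end bolts L_c = 39 − 27/2 = 25.5, R_n = min(1.2×25.5×8×400, 2.4×24×8×400) = 97.92 kN/bolt; interior L_c = 76 − 27 = 49, R_n = 184.32 kN/bolt. φR_n = 0.75 × (1×97.92 + 3×184.32) = 488.2 kN.
Tension yield (gross): A_g = 243×8 = 1944 mm². φR_n = 0.90 × 250 × 1944 = 437.4 kN.
Governing: min(636.5, 488.2, 437.4) = 437.4 kN → gross-section yield.

437.4 kN (gross-section yield governs)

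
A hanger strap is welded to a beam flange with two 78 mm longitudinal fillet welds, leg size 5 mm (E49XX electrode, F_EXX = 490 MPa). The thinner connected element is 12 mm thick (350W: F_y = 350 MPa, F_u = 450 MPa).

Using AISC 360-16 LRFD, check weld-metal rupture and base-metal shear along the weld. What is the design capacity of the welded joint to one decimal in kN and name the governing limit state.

Weld metal: throat = 0.707×5 = 3.535 mm, L = 2×78 = 156 mm. φR_n = 0.75 × 0.6 × 490 × 3.535 × 156 = 121.6 kN.
Base metal shear (12 mm plate): yield φR_n = 1.0×0.6×350×12×156 = 393.1 kN; rupture φR_n = 0.75×0.6×450×12×156 = 379.1 kN; take 379.1 kN (rupture).
Governing: min(121.6, 379.1) = 121.6 kN → weld metal.

121.6 kN (weld metal governs)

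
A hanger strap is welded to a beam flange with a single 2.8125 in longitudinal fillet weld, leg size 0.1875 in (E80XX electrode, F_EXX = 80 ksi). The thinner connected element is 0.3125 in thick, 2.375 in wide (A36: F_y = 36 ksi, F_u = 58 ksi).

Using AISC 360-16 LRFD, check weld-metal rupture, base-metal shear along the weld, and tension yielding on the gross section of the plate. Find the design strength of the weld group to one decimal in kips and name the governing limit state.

13.4 kips (weld metal governs)

Weld metal: throat = 0.707×0.1875 = 0.13256 in, L = 2.8125 in. φR_n = 0.75 × 0.6 × 80 × 0.13256 × 2.8125 = 13.4 kips.
Base metal shear (0.3125 in plate): yield φR_n = 1.0×0.6×36×0.3125×2.8125 = 19.0 kips; rupture φR_n = 0.75×0.6×58×0.3125×2.8125 = 22.9 kips; take 19.0 kips (yield).
Tension yield (gross): A_g = 2.375×0.3125 = 0.74219 in². φR_n = 0.90 × 36 × 0.74219 = 24.0 kips.
Governing: min(13.4, 19.0, 24.0) = 13.4 kips → weld metal.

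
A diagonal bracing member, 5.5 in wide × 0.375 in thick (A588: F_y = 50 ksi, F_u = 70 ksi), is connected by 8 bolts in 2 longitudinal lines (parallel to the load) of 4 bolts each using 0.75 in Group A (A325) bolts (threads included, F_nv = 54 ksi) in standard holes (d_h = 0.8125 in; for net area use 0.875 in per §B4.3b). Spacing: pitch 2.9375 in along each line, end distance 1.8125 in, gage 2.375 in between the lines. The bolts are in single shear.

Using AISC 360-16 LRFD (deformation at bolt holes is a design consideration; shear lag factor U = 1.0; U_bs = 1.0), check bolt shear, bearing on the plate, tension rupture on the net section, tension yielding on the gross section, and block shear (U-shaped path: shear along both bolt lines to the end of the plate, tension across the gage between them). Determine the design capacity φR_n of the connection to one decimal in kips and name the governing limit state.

73.8 kips (net-section rupture governs)

Bolt shear: A_b = π(0.75)²/4 = 0.44179 in². φR_n = 0.75 × 54 × 0.44179 × 8 × 1 = 143.1 kips.
Bearing (0.375 in plate, F_u = 70 ksi): end bolts L_c = 1.8125 − 0.8125/2 = 1.40625, R_n = min(1.2×1.40625×0.375×70, 2.4×0.75×0.375×70) = 44.297 kips/bolt; interior L_c = 2.9375 − 0.8125 = 2.125, R_n = 47.25 kips/bolt. φR_n = 0.75 × (2×44.297 + 6×47.25) = 279.1 kips.
Tension rupture (net): A_n = (5.5 − 2×0.875)×0.375 = 1.4063 in² (U = 1.0, A_e = A_n). φR_n = 0.75 × 70 × 1.4063 = 73.8 kips.
Tension yield (gross): A_g = 5.5×0.375 = 2.0625 in². φR_n = 0.90 × 50 × 2.0625 = 92.8 kips.
Block shear: shear path 2×[1.8125+3×2.9375] = 2×10.625 in, A_gv = 7.9688, A_nv = 2×(10.625 − 3.5×0.875)×0.375 = 5.6719 in²; tension across gage: (2.375 − 1×0.875)×0.375 = 0.5625 in². R_n = min(0.6×70×5.6719, 0.6×50×7.9688) + 1.0×70×0.5625 = min(238.22, 239.06) + 39.375 = 277.6 kips. φR_n = 0.75 × 277.6 = 208.2 kips.
Governing: min(143.1, 279.1, 73.8, 92.8, 208.2) = 73.8 kips → net-section rupture.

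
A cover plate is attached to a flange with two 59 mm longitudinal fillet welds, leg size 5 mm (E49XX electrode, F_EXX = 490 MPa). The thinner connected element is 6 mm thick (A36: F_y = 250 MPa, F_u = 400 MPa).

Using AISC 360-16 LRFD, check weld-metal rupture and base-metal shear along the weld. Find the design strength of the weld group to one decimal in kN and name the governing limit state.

Weld metal: throat = 0.707×5 = 3.535 mm, L = 2×59 = 118 mm. φR_n = 0.75 × 0.6 × 490 × 3.535 × 118 = 92.0 kN.
Base metal shear (6 mm plate): yield φR_n = 1.0×0.6×250×6×118 = 106.2 kN; rupture φR_n = 0.75×0.6×400×6×118 = 127.4 kN; take 106.2 kN (yield).
Governing: min(92.0, 106.2) = 92.0 kN → weld metal.

92.0 kN (weld metal governs)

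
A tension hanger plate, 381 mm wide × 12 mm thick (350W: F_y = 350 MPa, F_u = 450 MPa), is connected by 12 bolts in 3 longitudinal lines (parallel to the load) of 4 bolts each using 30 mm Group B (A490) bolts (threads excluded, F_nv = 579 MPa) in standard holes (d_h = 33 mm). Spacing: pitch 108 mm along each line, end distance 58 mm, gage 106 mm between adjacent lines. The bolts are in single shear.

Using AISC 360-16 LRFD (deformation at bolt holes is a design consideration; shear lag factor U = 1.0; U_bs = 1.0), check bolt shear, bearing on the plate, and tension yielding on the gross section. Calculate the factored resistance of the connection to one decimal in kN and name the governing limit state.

1440.2 kN (gross-section yield governs)

Bolt shear: A_b = π(30)²/4 = 706.86 mm². φR_n = 0.75 × 579 × 706.86 × 12 × 1 = 3683.4 kN.
Bearing (12 mm plate, F_u = 450 MPa): end bolts L_c = 58 − 33/2 = 41.5, R_n = min(1.2×41.5×12×450, 2.4×30×12×450) = 268.92 kN/bolt; interior L_c = 108 − 33 = 75, R_n = 388.8 kN/bolt. φR_n = 0.75 × (3×268.92 + 9×388.8) = 3229.5 kN.
Tension yield (gross): A_g = 381×12 = 4572 mm². φR_n = 0.90 × 350 × 4572 = 1440.2 kN.
Governing: min(3683.4, 3229.5, 1440.2) = 1440.2 kN → gross-section yield.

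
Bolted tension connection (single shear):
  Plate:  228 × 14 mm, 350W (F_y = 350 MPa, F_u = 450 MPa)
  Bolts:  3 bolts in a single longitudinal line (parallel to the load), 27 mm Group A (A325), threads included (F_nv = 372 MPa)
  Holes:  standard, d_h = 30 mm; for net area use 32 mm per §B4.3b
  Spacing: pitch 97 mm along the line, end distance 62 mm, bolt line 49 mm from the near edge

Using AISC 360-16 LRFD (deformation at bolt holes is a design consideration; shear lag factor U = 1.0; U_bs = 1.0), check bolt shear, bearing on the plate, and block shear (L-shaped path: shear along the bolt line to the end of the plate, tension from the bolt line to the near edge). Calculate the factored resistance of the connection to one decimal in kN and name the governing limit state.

479.2 kN (bolt shear governs)

Bolt shear: A_b = π(27)²/4 = 572.56 mm². φR_n = 0.75 × 372 × 572.56 × 3 × 1 = 479.2 kN.
Bearing (14 mm plate, F_u = 450 MPa): end bolts L_c = 62 − 30/2 = 47, R_n = min(1.2×47×14×450, 2.4×27×14×450) = 355.32 kN/bolt; interior L_c = 97 − 30 = 67, R_n = 408.24 kN/bolt. φR_n = 0.75 × (1×355.32 + 2×408.24) = 878.9 kN.
Block shear: shear path 1×[62+2×97] = 1×256 mm, A_gv = 3584, A_nv = 1×(256 − 2.5×32)×14 = 2464 mm²; tension to near edge: (49 − 0.5×32)×14 = 462 mm². R_n = min(0.6×450×2464, 0.6×350×3584) + 1.0×450×462 = min(665.28, 752.64) + 207.9 = 873.18 kN. φR_n = 0.75 × 873.18 = 654.9 kN.
Governing: min(479.2, 878.9, 654.9) = 479.2 kN → bolt shear.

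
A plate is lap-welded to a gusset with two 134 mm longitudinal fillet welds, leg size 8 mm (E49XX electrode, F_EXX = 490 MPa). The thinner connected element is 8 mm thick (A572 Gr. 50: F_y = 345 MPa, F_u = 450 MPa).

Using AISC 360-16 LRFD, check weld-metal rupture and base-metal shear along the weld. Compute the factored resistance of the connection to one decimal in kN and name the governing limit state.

Weld metal: throat = 0.707×8 = 5.656 mm, L = 2×134 = 268 mm. φR_n = 0.75 × 0.6 × 490 × 5.656 × 268 = 334.2 kN.
Base metal shear (8 mm plate): yield φR_n = 1.0×0.6×345×8×268 = 443.8 kN; rupture φR_n = 0.75×0.6×450×8×268 = 434.2 kN; take 434.2 kN (rupture).
Governing: min(334.2, 434.2) = 334.2 kN → weld metal.

334.2 kN (weld metal governs)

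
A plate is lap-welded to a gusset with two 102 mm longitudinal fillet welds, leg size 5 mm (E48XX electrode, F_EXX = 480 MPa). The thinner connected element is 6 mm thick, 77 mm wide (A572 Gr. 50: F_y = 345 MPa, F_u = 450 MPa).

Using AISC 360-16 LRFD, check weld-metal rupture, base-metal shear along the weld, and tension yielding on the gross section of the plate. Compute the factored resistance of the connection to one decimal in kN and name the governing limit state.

143.5 kN (gross-section yield governs)

Weld metal: throat = 0.707×5 = 3.535 mm, L = 2×102 = 204 mm. φR_n = 0.75 × 0.6 × 480 × 3.535 × 204 = 155.8 kN.
Base metal shear (6 mm plate): yield φR_n = 1.0×0.6×345×6×204 = 253.4 kN; rupture φR_n = 0.75×0.6×450×6×204 = 247.9 kN; take 247.9 kN (rupture).
Tension yield (gross): A_g = 77×6 = 462 mm². φR_n = 0.90 × 345 × 462 = 143.5 kN.
Governing: min(155.8, 247.9, 143.5) = 143.5 kN → gross-section yield.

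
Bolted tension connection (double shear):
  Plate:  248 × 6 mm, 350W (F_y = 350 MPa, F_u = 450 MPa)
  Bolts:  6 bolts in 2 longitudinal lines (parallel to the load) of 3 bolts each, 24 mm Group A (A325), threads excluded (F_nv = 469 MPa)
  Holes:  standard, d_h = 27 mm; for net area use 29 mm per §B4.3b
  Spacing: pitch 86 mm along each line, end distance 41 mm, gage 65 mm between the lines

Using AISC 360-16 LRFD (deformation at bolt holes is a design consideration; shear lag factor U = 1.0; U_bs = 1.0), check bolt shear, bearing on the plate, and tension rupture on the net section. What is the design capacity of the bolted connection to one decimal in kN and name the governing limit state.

Bolt shear: A_b = π(24)²/4 = 452.39 mm². φR_n = 0.75 × 469 × 452.39 × 6 × 2 = 1909.5 kN.
Bearing (6 mm plate, F_u = 450 MPa): end bolts L_c = 41 − 27/2 = 27.5, R_n = min(1.2×27.5×6×450, 2.4×24×6×450) = 89.1 kN/bolt; interior L_c = 86 − 27 = 59, R_n = 155.52 kN/bolt. φR_n = 0.75 × (2×89.1 + 4×155.52) = 600.2 kN.
Tension rupture (net): A_n = (248 − 2×29)×6 = 1140 mm² (U = 1.0, A_e = A_n). φR_n = 0.75 × 450 × 1140 = 384.8 kN.
Governing: min(1909.5, 600.2, 384.8) = 384.8 kN → net-section rupture.

384.8 kN (net-section rupture governs)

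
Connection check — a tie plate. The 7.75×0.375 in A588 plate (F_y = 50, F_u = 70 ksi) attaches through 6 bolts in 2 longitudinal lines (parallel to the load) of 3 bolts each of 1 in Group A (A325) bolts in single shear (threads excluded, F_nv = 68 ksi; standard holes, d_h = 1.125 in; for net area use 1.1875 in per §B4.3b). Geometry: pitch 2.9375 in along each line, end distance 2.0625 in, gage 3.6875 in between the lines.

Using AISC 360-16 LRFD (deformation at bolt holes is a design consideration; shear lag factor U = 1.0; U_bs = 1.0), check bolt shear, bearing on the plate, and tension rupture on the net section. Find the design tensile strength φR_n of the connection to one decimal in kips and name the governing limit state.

Bolt shear: A_b = π(1)²/4 = 0.7854 in². φR_n = 0.75 × 68 × 0.7854 × 6 × 1 = 240.3 kips.
Bearing (0.375 in plate, F_u = 70 ksi): end bolts L_c = 2.0625 − 1.125/2 = 1.5, R_n = min(1.2×1.5×0.375×70, 2.4×1×0.375×70) = 47.25 kips/bolt; interior L_c = 2.9375 − 1.125 = 1.8125, R_n = 57.094 kips/bolt. φR_n = 0.75 × (2×47.25 + 4×57.094) = 242.2 kips.
Tension rupture (net): A_n = (7.75 − 2×1.1875)×0.375 = 2.0156 in² (U = 1.0, A_e = A_n). φR_n = 0.75 × 70 × 2.0156 = 105.8 kips.
Governing: min(240.3, 242.2, 105.8) = 105.8 kips → net-section rupture.

105.8 kips (net-section rupture governs)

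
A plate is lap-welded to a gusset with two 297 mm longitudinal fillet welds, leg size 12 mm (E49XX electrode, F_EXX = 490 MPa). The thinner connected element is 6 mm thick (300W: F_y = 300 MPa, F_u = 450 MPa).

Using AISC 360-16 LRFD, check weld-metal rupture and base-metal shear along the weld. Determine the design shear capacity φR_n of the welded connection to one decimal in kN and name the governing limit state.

Weld metal: throat = 0.707×12 = 8.484 mm, L = 2×297 = 594 mm. φR_n = 0.75 × 0.6 × 490 × 8.484 × 594 = 1111.2 kN.
Base metal shear (6 mm plate): yield φR_n = 1.0×0.6×300×6×594 = 641.5 kN; rupture φR_n = 0.75×0.6×450×6×594 = 721.7 kN; take 641.5 kN (yield).
Governing: min(1111.2, 641.5) = 641.5 kN → base-metal shear.

641.5 kN (base-metal shear governs)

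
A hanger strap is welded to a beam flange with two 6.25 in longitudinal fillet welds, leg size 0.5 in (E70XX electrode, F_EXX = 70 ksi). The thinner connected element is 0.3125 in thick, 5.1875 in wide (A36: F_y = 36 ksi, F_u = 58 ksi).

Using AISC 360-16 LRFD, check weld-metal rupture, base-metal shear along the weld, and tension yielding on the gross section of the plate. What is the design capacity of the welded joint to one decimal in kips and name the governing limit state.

52.5 kips (gross-section yield governs)

Weld metal: throat = 0.707×0.5 = 0.3535 in, L = 2×6.25 = 12.5 in. φR_n = 0.75 × 0.6 × 70 × 0.3535 × 12.5 = 139.2 kips.
Base metal shear (0.3125 in plate): yield φR_n = 1.0×0.6×36×0.3125×12.5 = 84.4 kips; rupture φR_n = 0.75×0.6×58×0.3125×12.5 = 102.0 kips; take 84.4 kips (yield).
Tension yield (gross): A_g = 5.1875×0.3125 = 1.6211 in². φR_n = 0.90 × 36 × 1.6211 = 52.5 kips.
Governing: min(139.2, 84.4, 52.5) = 52.5 kips → gross-section yield.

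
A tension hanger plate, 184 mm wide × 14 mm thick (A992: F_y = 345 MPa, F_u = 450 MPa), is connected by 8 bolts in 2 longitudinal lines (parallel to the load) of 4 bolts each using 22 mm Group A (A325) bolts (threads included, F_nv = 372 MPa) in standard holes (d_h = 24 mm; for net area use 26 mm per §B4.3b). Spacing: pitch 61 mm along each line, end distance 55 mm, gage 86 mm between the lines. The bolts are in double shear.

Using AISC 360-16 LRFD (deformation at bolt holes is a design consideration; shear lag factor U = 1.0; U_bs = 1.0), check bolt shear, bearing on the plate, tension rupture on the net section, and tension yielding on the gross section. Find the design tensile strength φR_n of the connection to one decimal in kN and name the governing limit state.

623.7 kN (net-section rupture governs)

Bolt shear: A_b = π(22)²/4 = 380.13 mm². φR_n = 0.75 × 372 × 380.13 × 8 × 2 = 1696.9 kN.
Bearing (14 mm plate, F_u = 450 MPa): end bolts L_c = 55 − 24/2 = 43, R_n = min(1.2×43×14×450, 2.4×22×14×450) = 325.08 kN/bolt; interior L_c = 61 − 24 = 37, R_n = 279.72 kN/bolt. φR_n = 0.75 × (2×325.08 + 6×279.72) = 1746.4 kN.
Tension rupture (net): A_n = (184 − 2×26)×14 = 1848 mm² (U = 1.0, A_e = A_n). φR_n = 0.75 × 450 × 1848 = 623.7 kN.
Tension yield (gross): A_g = 184×14 = 2576 mm². φR_n = 0.90 × 345 × 2576 = 799.8 kN.
Governing: min(1696.9, 1746.4, 623.7, 799.8) = 623.7 kN → net-section rupture.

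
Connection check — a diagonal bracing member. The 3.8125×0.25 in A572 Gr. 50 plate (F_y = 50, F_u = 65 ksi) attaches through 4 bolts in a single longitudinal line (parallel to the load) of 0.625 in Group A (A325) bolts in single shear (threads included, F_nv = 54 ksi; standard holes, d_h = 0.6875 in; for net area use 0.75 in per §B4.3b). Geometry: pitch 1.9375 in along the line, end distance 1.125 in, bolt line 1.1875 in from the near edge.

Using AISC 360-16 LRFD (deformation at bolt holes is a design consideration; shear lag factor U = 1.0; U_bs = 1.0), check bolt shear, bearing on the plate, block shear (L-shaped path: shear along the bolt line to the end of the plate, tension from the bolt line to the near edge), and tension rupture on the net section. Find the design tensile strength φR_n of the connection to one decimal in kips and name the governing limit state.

Bolt shear: A_b = π(0.625)²/4 = 0.3068 in². φR_n = 0.75 × 54 × 0.3068 × 4 × 1 = 49.7 kips.
Bearing (0.25 in plate, F_u = 65 ksi): end bolts L_c = 1.125 − 0.6875/2 = 0.78125, R_n = min(1.2×0.78125×0.25×65, 2.4×0.625×0.25×65) = 15.234 kips/bolt; interior L_c = 1.9375 − 0.6875 = 1.25, R_n = 24.375 kips/bolt. φR_n = 0.75 × (1×15.234 + 3×24.375) = 66.3 kips.
Block shear: shear path 1×[1.125+3×1.9375] = 1×6.9375 in, A_gv = 1.7344, A_nv = 1×(6.9375 − 3.5×0.75)×0.25 = 1.0781 in²; tension to near edge: (1.1875 − 0.5×0.75)×0.25 = 0.20313 in². R_n = min(0.6×65×1.0781, 0.6×50×1.7344) + 1.0×65×0.20313 = min(42.046, 52.032) + 13.203 = 55.249 kips. φR_n = 0.75 × 55.249 = 41.4 kips.
Tension rupture (net): A_n = (3.8125 − 1×0.75)×0.25 = 0.76563 in² (U = 1.0, A_e = A_n). φR_n = 0.75 × 65 × 0.76563 = 37.3 kips.
Governing: min(49.7, 66.3, 41.4, 37.3) = 37.3 kips → net-section rupture.

37.3 kips (net-section rupture governs)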